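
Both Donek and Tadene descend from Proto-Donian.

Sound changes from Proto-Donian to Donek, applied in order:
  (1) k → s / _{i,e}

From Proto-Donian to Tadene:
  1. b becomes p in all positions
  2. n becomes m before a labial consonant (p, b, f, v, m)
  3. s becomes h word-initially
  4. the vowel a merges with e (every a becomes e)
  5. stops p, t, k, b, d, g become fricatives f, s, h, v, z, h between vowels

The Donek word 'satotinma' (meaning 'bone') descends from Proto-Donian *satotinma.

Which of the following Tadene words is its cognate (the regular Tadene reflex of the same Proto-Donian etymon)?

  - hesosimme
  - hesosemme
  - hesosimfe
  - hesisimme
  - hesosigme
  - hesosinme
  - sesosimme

hesosimme

Tadene: *satotinma > satotimma > hatotimma > hetotimme > hesosimme  (by nasal place assimilation, debuccalisation, vowel merger, intervocalic lenition)
The other candidates each miss or misapply at least one Tadene change.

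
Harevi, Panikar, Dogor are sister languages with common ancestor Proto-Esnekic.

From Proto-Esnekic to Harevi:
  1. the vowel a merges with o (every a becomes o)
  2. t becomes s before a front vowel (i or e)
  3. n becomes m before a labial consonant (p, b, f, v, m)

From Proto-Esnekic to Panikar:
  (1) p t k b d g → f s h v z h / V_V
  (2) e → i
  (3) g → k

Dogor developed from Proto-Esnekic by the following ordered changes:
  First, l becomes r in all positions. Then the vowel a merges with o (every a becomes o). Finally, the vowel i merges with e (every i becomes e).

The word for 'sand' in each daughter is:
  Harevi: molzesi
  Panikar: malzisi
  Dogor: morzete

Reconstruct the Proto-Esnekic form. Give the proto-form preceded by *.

*malzeti

Position 2: Harevi has o, Panikar has a, Dogor has o. Panikar preserves a here (none of its changes turn any other segment into a), so the proto-segment is *a.
Position 5: Harevi has e, Panikar has i, Dogor has e. Harevi preserves e here (none of its changes turn any other segment into e), so the proto-segment is *e.
Verify the candidate proto-form against each daughter:
Harevi: *malzeti
  malzeti → molzeti   [vowel merger]
  molzeti → molzesi   [palatalisation]
  molzesi (rule 3 does not apply)
  giving Harevi molzesi.
Panikar: *malzeti > malzesi > malzisi  (by intervocalic lenition, vowel merger)
Dogor: *malzeti
  malzeti → marzeti   [unconditioned shift]
  marzeti → morzeti   [vowel merger]
  morzeti → morzete   [vowel merger]
  giving Dogor morzete.
*malzeti is the unique common source.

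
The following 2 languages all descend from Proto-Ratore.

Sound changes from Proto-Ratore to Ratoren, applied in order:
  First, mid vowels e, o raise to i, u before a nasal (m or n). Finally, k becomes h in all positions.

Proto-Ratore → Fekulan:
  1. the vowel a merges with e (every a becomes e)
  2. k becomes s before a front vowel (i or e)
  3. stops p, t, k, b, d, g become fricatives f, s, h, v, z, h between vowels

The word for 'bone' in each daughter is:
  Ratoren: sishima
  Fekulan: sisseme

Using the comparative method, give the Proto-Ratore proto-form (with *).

Position 5: Ratoren has i, Fekulan has e. Taking the neighbouring segments as reconstructed: Ratoren i could go back to *e or *i; Fekulan e could go back to *a or *e — the one source consistent with every daughter is *e.
Position 4: Ratoren has h, Fekulan has s. Taking the neighbouring segments as reconstructed: Ratoren h could go back to *k or *h; Fekulan s could go back to *k or *s — the one source consistent with every daughter is *k.
Position 7: Ratoren has a, Fekulan has e. Ratoren preserves a here (none of its changes turn any other segment into a), so the proto-segment is *a.
Continuing position by position gives *siskema; check it forward:
Ratoren: *siskema
  siskema → siskima   [pre-nasal raising]
  siskima → sishima   [unconditioned shift]
  giving Ratoren sishima.
Fekulan: *siskema
  siskema → siskeme   [vowel merger]
  siskeme → sisseme   [palatalisation]
  sisseme (rule 3 does not apply)
  giving Fekulan sisseme.
*siskema is the unique common source.

*siskema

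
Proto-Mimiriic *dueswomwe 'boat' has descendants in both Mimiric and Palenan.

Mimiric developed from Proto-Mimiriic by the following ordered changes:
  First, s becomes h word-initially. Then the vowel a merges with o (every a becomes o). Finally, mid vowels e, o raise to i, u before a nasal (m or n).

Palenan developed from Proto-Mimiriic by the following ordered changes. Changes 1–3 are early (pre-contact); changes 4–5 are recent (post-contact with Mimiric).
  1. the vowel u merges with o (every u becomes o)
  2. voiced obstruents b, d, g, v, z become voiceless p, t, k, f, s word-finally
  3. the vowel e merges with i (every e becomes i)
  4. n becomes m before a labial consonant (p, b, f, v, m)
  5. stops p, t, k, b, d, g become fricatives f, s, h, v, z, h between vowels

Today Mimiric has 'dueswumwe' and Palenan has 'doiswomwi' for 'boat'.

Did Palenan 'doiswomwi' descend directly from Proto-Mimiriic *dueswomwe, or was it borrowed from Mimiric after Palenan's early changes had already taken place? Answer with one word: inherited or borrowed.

If inherited, *dueswomwe would pass through all of Palenan's changes:
Palenan: *dueswomwe > doeswomwe > doiswomwi  (by vowel merger, vowel merger)
If borrowed from Mimiric 'dueswumwe' after the early changes, it would undergo only the recent ones:
  rule 4 (nasal place assimilation): no change (dueswumwe)
  rule 5 (intervocalic lenition): no change (dueswumwe)
  ⇒ as a loan: dueswumwe
Palenan 'doiswomwi' matches the inherited outcome exactly, so it is an inherited cognate, not a loan.

inherited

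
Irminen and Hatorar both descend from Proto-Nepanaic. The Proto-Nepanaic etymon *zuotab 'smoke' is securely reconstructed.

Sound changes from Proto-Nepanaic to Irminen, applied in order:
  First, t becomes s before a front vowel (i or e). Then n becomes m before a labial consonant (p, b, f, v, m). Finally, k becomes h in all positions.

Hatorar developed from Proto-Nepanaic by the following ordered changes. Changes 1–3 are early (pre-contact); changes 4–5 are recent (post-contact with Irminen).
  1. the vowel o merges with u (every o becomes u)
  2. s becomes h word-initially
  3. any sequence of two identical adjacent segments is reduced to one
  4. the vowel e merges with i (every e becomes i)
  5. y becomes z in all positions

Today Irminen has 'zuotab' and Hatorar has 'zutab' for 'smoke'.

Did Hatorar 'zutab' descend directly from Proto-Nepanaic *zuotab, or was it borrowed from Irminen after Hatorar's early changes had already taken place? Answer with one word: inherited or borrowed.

inherited

If inherited, *zuotab would pass through all of Hatorar's changes:
Hatorar: start from *zuotab.
  rule 1 (vowel merger): zuotab → zuutab
  rule 2: no change — zuutab
  rule 3 (degemination): zuutab → zutab
  rule 4: no change — zutab
  rule 5: no change — zutab
  ⇒ Hatorar zutab
If borrowed from Irminen 'zuotab' after the early changes, it would undergo only the recent ones:
  rule 4 (vowel merger): no change (zuotab)
  rule 5 (unconditioned shift): no change (zuotab)
  ⇒ as a loan: zuotab
Hatorar 'zutab' matches the inherited outcome exactly, so it is an inherited cognate, not a loan.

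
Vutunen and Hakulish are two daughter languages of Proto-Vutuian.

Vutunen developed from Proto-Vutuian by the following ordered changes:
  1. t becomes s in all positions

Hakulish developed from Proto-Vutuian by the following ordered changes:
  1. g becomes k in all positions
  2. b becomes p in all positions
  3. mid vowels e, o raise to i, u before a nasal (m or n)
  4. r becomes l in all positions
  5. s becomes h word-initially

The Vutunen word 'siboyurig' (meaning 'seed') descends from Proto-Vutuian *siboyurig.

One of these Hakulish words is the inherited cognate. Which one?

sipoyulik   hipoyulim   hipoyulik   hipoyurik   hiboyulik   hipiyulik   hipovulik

hipoyulik

Hakulish: start from *siboyurig.
  rule 1 (unconditioned shift): siboyurig → siboyurik
  rule 2 (unconditioned shift): siboyurik → sipoyurik
  rule 3: no change — sipoyurik
  rule 4 (unconditioned shift): sipoyurik → sipoyulik
  rule 5 (debuccalisation): sipoyulik → hipoyulik
  ⇒ Hakulish hipoyulik
Only 'hipoyulik' matches the regular Hakulish development of *siboyurig.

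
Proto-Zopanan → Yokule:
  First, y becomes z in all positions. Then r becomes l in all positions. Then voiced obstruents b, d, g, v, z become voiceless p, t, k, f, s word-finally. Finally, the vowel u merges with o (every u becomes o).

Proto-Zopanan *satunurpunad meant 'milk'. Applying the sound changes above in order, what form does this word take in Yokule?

Yokule: *satunurpunad
  satunurpunad (rule 1 does not apply)
  satunurpunad → satunulpunad   [unconditioned shift]
  satunulpunad → satunulpunat   [final devoicing]
  satunulpunat → satonolponat   [vowel merger]
  giving Yokule satonolponat.

satonolponat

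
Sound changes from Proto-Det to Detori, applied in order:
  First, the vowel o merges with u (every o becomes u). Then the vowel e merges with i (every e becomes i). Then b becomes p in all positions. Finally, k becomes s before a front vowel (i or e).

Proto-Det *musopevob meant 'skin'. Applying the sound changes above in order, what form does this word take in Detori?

musupivup

Detori: *musopevob
  musopevob → musupevub   [vowel merger]
  musupevub → musupivub   [vowel merger]
  musupivub → musupivup   [unconditioned shift]
  musupivup (rule 4 does not apply)
  giving Detori musupivup.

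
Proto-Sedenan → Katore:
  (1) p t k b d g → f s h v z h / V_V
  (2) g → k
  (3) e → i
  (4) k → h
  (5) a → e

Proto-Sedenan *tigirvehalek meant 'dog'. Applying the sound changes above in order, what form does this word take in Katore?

Katore: start from *tigirvehalek.
  rule 1 (intervocalic lenition): tigirvehalek → tihirvehalek
  rule 2: no change — tihirvehalek
  rule 3 (vowel merger): tihirvehalek → tihirvihalik
  rule 4 (unconditioned shift): tihirvihalik → tihirvihalih
  rule 5 (vowel merger): tihirvihalih → tihirvihelih
  ⇒ Katore tihirvihelih

tihirvihelih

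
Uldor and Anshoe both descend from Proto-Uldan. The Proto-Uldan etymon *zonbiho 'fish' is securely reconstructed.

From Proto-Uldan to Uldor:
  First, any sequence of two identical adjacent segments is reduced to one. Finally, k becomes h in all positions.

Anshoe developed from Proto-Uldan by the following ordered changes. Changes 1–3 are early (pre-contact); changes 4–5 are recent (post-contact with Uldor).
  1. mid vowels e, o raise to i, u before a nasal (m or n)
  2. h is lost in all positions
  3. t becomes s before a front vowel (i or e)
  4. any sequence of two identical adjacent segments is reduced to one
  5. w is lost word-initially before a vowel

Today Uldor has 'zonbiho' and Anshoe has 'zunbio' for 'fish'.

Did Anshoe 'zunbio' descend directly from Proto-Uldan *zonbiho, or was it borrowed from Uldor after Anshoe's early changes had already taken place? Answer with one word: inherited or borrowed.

If inherited, *zonbiho would pass through all of Anshoe's changes:
Anshoe: start from *zonbiho.
  rule 1 (pre-nasal raising): zonbiho → zunbiho
  rule 2 (h-loss): zunbiho → zunbio
  rule 3: no change — zunbio
  rule 4: no change — zunbio
  rule 5: no change — zunbio
  ⇒ Anshoe zunbio
If borrowed from Uldor 'zonbiho' after the early changes, it would undergo only the recent ones:
  rule 4 (degemination): no change (zonbiho)
  rule 5 (glide loss): no change (zonbiho)
  ⇒ as a loan: zonbiho
Anshoe 'zunbio' matches the inherited outcome exactly, so it is an inherited cognate, not a loan.

inherited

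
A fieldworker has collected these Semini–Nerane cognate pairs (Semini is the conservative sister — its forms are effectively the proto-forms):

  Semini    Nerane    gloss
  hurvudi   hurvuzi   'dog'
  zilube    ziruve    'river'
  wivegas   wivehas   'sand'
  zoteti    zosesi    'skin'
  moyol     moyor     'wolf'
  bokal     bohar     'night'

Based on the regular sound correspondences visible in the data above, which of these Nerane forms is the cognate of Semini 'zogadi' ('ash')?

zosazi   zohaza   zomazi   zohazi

zohazi

wivegas ~ wivehas — Semini g corresponds to Nerane h between vowels (before a back vowel).
hurvudi ~ hurvuzi — Semini d corresponds to Nerane z between vowels (before a front vowel).
Applying these to Semini 'zogadi':
  zogadi → zohadi   (g→h between vowels (before a back vowel))
  zohadi → zohazi   (d→z between vowels (before a front vowel))
So the Nerane cognate is 'zohazi'.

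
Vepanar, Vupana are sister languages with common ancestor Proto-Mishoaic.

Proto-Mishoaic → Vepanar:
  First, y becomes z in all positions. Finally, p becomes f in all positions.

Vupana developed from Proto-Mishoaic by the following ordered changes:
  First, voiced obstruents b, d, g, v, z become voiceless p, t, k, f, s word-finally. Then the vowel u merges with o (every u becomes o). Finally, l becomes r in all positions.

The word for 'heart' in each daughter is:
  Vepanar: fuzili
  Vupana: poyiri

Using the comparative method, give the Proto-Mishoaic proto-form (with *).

Position 1: Vepanar has f, Vupana has p. Taking the neighbouring segments as reconstructed: Vepanar f could go back to *p or *f; Vupana p can only go back to *p — the one source consistent with every daughter is *p.
Position 5: Vepanar has l, Vupana has r. Vepanar preserves l here (none of its changes turn any other segment into l), so the proto-segment is *l.
Position 3: Vepanar has z, Vupana has y. Vupana preserves y here (none of its changes turn any other segment into y), so the proto-segment is *y.
This points to *puyili. Verify forward in each daughter:
Vepanar: *puyili
  puyili → puzili   [unconditioned shift]
  puzili → fuzili   [unconditioned shift]
  giving Vepanar fuzili.
Vupana: *puyili
  puyili (rule 1 does not apply)
  puyili → poyili   [vowel merger]
  poyili → poyiri   [unconditioned shift]
  giving Vupana poyiri.
*puyili is the unique common source.

*puyili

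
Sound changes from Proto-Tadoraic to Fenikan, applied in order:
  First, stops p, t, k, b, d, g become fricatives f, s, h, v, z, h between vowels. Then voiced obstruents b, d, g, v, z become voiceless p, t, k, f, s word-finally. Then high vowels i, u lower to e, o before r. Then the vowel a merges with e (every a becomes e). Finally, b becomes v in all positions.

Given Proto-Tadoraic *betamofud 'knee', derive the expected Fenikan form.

Fenikan: start from *betamofud.
  rule 1 (intervocalic lenition): betamofud → besamofud
  rule 2 (final devoicing): besamofud → besamofut
  rule 3: no change — besamofut
  rule 4 (vowel merger): besamofut → besemofut
  rule 5 (unconditioned shift): besemofut → vesemofut
  ⇒ Fenikan vesemofut

vesemofut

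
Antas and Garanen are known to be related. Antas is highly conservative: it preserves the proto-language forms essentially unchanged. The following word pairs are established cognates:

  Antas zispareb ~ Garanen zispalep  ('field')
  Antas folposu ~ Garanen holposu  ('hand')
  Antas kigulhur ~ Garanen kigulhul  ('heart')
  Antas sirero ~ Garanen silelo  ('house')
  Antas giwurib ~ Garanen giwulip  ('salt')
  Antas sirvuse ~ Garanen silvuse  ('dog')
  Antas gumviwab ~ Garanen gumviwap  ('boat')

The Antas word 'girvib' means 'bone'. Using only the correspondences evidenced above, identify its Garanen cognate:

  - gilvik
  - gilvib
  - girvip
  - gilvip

sirvuse ~ silvuse — Antas r corresponds to Garanen l after a vowel, before a labial obstruent.
zispareb ~ zispalep, giwurib ~ giwulip — Antas b corresponds to Garanen p word-finally.
Applying these to Antas 'girvib':
  girvib → gilvib   (r→l after a vowel, before a labial obstruent)
  gilvib → gilvip   (b→p word-finally)
So the Garanen cognate is 'gilvip'.

gilvip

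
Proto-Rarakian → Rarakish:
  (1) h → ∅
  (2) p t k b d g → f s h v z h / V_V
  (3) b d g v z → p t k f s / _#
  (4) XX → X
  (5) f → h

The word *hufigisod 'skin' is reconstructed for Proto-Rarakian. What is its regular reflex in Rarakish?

Rarakish: *hufigisod
  hufigisod → ufigisod   [h-loss]
  ufigisod → ufihisod   [intervocalic lenition]
  ufihisod → ufihisot   [final devoicing]
  ufihisot (rule 4 does not apply)
  ufihisot → uhihisot   [unconditioned shift]
  giving Rarakish uhihisot.

uhihisot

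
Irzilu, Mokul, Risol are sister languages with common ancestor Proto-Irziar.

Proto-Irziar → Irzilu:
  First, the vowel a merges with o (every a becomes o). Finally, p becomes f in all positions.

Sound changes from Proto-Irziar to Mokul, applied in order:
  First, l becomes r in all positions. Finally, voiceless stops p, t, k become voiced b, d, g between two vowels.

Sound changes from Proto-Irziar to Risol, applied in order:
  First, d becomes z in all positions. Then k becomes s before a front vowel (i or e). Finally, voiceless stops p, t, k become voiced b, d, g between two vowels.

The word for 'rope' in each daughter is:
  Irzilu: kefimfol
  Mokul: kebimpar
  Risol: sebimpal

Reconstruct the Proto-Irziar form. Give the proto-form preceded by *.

*kepimpal

Position 8: Irzilu has l, Mokul has r, Risol has l. Irzilu preserves l here (none of its changes turn any other segment into l), so the proto-segment is *l.
Position 6: Irzilu has f, Mokul has p, Risol has p. Mokul preserves p here (none of its changes turn any other segment into p), so the proto-segment is *p.
Position 7: Irzilu has o, Mokul has a, Risol has a. Mokul preserves a here (none of its changes turn any other segment into a), so the proto-segment is *a.
This points to *kepimpal. Verify forward in each daughter:
Irzilu: *kepimpal > kepimpol > kefimfol  (by vowel merger, unconditioned shift)
Mokul: start from *kepimpal.
  rule 1 (unconditioned shift): kepimpal → kepimpar
  rule 2 (intervocalic voicing): kepimpar → kebimpar
  ⇒ Mokul kebimpar
Risol: start from *kepimpal.
  rule 1: no change — kepimpal
  rule 2 (palatalisation): kepimpal → sepimpal
  rule 3 (intervocalic voicing): sepimpal → sebimpal
  ⇒ Risol sebimpal
No other proto-form is consistent with every reflex, so the reconstruction is *kepimpal.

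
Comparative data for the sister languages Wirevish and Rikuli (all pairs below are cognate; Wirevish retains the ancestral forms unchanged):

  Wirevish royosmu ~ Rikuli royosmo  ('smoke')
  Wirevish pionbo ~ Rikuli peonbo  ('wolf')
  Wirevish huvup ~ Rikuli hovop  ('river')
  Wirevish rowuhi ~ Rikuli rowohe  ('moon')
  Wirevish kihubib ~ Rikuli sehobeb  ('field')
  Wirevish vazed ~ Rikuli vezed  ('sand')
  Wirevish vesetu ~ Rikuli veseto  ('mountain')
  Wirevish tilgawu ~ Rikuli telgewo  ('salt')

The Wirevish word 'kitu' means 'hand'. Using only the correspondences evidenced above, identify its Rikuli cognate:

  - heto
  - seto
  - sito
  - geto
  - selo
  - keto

kihubib ~ sehobeb — Wirevish k corresponds to Rikuli s word-initially before a front vowel.
kihubib ~ sehobeb, tilgawu ~ telgewo — Wirevish i corresponds to Rikuli e after a consonant, before a consonant other than r, m, n, p, b, f, v.
royosmu ~ royosmo, vesetu ~ veseto — Wirevish u corresponds to Rikuli o word-finally.
Applying these to Wirevish 'kitu':
  kitu → situ   (k→s word-initially before a front vowel)
  situ → setu   (i→e after a consonant, before a consonant other than r, m, n, p, b, f, v)
  setu → seto   (u→o word-finally)
So the Rikuli cognate is 'seto'.

seto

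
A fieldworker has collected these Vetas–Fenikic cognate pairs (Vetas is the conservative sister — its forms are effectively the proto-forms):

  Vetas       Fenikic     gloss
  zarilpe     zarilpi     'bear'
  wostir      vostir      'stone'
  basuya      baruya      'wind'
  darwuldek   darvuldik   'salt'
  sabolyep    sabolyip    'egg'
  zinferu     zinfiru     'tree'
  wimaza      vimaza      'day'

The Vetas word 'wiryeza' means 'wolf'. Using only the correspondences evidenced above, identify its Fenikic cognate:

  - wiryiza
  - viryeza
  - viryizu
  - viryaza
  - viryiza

wimaza ~ vimaza — Vetas w corresponds to Fenikic v word-initially before a front vowel.
darwuldek ~ darvuldik — Vetas e corresponds to Fenikic i after a consonant, before a consonant other than r, m, n, p, b, f, v.
Applying these to Vetas 'wiryeza':
  wiryeza → viryeza   (w→v word-initially before a front vowel)
  viryeza → viryiza   (e→i after a consonant, before a consonant other than r, m, n, p, b, f, v)
So the Fenikic cognate is 'viryiza'.

viryiza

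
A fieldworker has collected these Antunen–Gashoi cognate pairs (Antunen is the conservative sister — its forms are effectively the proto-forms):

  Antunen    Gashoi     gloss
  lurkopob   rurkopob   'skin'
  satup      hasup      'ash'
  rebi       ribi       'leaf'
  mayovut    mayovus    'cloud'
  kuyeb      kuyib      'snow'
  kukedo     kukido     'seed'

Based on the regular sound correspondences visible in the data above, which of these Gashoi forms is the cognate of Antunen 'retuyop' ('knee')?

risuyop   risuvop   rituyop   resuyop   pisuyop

risuyop

kukedo ~ kukido — Antunen e corresponds to Gashoi i after a consonant, before a consonant other than r, m, n, p, b, f, v.
satup ~ hasup — Antunen t corresponds to Gashoi s between vowels (before a back vowel).
Applying these to Antunen 'retuyop':
  retuyop → rituyop   (e→i after a consonant, before a consonant other than r, m, n, p, b, f, v)
  rituyop → risuyop   (t→s between vowels (before a back vowel))
So the Gashoi cognate is 'risuyop'.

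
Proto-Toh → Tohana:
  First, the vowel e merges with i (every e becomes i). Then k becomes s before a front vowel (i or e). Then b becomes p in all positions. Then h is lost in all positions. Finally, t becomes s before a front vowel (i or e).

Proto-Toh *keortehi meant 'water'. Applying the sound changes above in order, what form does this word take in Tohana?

siorsii

Tohana: start from *keortehi.
  rule 1 (vowel merger): keortehi → kiortihi
  rule 2 (palatalisation): kiortihi → siortihi
  rule 3: no change — siortihi
  rule 4 (h-loss): siortihi → siortii
  rule 5 (palatalisation): siortii → siorsii
  ⇒ Tohana siorsii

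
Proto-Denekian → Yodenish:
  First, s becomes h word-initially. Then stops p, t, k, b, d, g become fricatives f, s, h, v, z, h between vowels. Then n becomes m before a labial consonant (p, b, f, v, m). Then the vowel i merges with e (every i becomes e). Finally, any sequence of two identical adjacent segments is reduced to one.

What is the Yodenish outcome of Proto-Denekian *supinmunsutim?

Yodenish: start from *supinmunsutim.
  rule 1 (debuccalisation): supinmunsutim → hupinmunsutim
  rule 2 (intervocalic lenition): hupinmunsutim → hufinmunsusim
  rule 3 (nasal place assimilation): hufinmunsusim → hufimmunsusim
  rule 4 (vowel merger): hufimmunsusim → hufemmunsusem
  rule 5 (degemination): hufemmunsusem → hufemunsusem
  ⇒ Yodenish hufemunsusem

hufemunsusem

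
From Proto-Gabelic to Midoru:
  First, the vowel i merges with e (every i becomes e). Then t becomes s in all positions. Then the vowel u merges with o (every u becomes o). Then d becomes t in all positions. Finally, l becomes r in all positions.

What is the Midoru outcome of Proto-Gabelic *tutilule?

soserore

Midoru: start from *tutilule.
  rule 1 (vowel merger): tutilule → tutelule
  rule 2 (unconditioned shift): tutelule → suselule
  rule 3 (vowel merger): suselule → soselole
  rule 4: no change — soselole
  rule 5 (unconditioned shift): soselole → soserore
  ⇒ Midoru soserore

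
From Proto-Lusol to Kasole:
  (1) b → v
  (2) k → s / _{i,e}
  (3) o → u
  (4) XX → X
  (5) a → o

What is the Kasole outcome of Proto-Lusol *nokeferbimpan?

Kasole: *nokeferbimpan
  nokeferbimpan → nokefervimpan   [unconditioned shift]
  nokefervimpan → nosefervimpan   [palatalisation]
  nosefervimpan → nusefervimpan   [vowel merger]
  nusefervimpan (rule 4 does not apply)
  nusefervimpan → nusefervimpon   [vowel merger]
  giving Kasole nusefervimpon.

nusefervimpon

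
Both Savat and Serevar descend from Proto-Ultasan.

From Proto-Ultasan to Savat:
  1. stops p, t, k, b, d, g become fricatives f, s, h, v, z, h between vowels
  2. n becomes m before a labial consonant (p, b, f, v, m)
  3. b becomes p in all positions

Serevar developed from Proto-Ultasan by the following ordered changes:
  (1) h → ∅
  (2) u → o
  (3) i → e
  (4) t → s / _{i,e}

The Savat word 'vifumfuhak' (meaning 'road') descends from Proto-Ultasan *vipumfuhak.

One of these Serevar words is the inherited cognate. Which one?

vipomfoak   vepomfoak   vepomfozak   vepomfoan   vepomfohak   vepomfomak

vepomfoak

Serevar: start from *vipumfuhak.
  rule 1 (h-loss): vipumfuhak → vipumfuak
  rule 2 (vowel merger): vipumfuak → vipomfoak
  rule 3 (vowel merger): vipomfoak → vepomfoak
  rule 4: no change — vepomfoak
  ⇒ Serevar vepomfoak
Only 'vepomfoak' matches the regular Serevar development of *vipumfuhak.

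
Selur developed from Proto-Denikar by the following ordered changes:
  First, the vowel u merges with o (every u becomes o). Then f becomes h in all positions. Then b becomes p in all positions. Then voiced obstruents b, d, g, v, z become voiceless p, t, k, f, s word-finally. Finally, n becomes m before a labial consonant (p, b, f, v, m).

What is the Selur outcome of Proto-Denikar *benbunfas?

Selur: start from *benbunfas.
  rule 1 (vowel merger): benbunfas → benbonfas
  rule 2 (unconditioned shift): benbonfas → benbonhas
  rule 3 (unconditioned shift): benbonhas → penponhas
  rule 4: no change — penponhas
  rule 5 (nasal place assimilation): penponhas → pemponhas
  ⇒ Selur pemponhas

pemponhas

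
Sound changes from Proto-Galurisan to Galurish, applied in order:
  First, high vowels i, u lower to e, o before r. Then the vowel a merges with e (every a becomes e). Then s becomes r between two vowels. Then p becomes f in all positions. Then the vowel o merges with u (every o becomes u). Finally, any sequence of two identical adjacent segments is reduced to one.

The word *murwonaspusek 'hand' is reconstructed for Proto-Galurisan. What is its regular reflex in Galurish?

Galurish: start from *murwonaspusek.
  rule 1 (pre-rhotic lowering): murwonaspusek → morwonaspusek
  rule 2 (vowel merger): morwonaspusek → morwonespusek
  rule 3 (rhotacism): morwonespusek → morwonespurek
  rule 4 (unconditioned shift): morwonespurek → morwonesfurek
  rule 5 (vowel merger): morwonesfurek → murwunesfurek
  rule 6: no change — murwunesfurek
  ⇒ Galurish murwunesfurek

murwunesfurek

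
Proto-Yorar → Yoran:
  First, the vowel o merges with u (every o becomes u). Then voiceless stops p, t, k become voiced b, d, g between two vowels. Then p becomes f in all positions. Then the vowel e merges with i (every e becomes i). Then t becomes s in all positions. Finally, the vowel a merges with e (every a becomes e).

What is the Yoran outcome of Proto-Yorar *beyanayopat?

Yoran: *beyanayopat
  beyanayopat → beyanayupat   [vowel merger]
  beyanayupat → beyanayubat   [intervocalic voicing]
  beyanayubat (rule 3 does not apply)
  beyanayubat → biyanayubat   [vowel merger]
  biyanayubat → biyanayubas   [unconditioned shift]
  biyanayubas → biyeneyubes   [vowel merger]
  giving Yoran biyeneyubes.

biyeneyubes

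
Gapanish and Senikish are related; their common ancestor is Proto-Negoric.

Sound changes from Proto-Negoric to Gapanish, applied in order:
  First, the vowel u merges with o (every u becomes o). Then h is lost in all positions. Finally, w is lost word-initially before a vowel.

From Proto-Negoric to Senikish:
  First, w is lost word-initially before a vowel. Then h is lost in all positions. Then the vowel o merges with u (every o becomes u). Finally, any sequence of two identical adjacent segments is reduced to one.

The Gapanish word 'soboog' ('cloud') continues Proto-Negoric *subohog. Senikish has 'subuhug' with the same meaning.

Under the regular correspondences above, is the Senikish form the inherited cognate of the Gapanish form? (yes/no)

no

Derive the expected Senikish reflex of *subohog:
Senikish: start from *subohog.
  rule 1: no change — subohog
  rule 2 (h-loss): subohog → suboog
  rule 3 (vowel merger): suboog → subuug
  rule 4 (degemination): subuug → subug
  ⇒ Senikish subug
The regular Senikish reflex would be 'subug', but the attested form is 'subuhug'. The correspondence is irregular, so they are not cognates (the Senikish form has a different source).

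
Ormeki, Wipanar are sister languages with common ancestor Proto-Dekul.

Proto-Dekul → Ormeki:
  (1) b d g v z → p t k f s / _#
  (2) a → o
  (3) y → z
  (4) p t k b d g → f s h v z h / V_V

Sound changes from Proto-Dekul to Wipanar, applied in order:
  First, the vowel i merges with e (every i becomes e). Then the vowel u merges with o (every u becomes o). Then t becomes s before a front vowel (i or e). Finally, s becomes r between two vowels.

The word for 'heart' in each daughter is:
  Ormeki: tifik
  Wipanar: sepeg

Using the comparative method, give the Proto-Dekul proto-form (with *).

*tipig

Position 2: Ormeki has i, Wipanar has e. Ormeki preserves i here (none of its changes turn any other segment into i), so the proto-segment is *i.
Position 1: Ormeki has t, Wipanar has s. Taking the neighbouring segments as reconstructed: Ormeki t can only go back to *t; Wipanar s could go back to *t or *s — the one source consistent with every daughter is *t.
Position 3: Ormeki has f, Wipanar has p. Wipanar preserves p here (none of its changes turn any other segment into p), so the proto-segment is *p.
This points to *tipig. Verify forward in each daughter:
Ormeki: *tipig > tipik > tifik  (by final devoicing, intervocalic lenition)
Wipanar: *tipig > tepeg > sepeg  (by vowel merger, palatalisation)
No other proto-form is consistent with every reflex, so the reconstruction is *tipig.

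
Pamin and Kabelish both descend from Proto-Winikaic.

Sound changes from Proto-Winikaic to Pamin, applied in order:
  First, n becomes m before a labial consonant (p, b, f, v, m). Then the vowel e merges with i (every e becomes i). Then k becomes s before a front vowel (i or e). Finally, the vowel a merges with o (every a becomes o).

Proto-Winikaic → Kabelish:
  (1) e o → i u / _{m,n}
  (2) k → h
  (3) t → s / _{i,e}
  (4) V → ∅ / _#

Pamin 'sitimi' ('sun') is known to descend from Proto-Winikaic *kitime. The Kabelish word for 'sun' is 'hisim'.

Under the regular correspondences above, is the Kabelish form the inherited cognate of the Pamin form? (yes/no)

Derive the expected Kabelish reflex of *kitime:
Kabelish: *kitime > hitime > hisime > hisim  (by unconditioned shift, palatalisation, apocope)
Kabelish 'hisim' matches the regular reflex exactly, so the pair is cognate.

yes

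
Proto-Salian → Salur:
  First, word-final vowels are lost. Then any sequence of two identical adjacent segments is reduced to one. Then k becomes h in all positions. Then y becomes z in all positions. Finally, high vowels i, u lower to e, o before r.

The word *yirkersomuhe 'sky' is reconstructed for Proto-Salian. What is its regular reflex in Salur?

zerhersomuh

Salur: start from *yirkersomuhe.
  rule 1 (apocope): yirkersomuhe → yirkersomuh
  rule 2: no change — yirkersomuh
  rule 3 (unconditioned shift): yirkersomuh → yirhersomuh
  rule 4 (unconditioned shift): yirhersomuh → zirhersomuh
  rule 5 (pre-rhotic lowering): zirhersomuh → zerhersomuh
  ⇒ Salur zerhersomuh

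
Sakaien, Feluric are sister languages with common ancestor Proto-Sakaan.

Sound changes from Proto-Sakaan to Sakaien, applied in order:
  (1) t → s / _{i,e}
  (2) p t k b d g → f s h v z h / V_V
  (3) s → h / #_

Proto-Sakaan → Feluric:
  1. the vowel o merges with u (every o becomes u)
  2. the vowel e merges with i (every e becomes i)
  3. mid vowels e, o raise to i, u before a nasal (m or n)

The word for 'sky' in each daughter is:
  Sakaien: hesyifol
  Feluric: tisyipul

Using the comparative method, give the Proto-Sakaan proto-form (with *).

Position 7: Sakaien has o, Feluric has u. Sakaien preserves o here (none of its changes turn any other segment into o), so the proto-segment is *o.
Position 2: Sakaien has e, Feluric has i. Sakaien preserves e here (none of its changes turn any other segment into e), so the proto-segment is *e.
Verify the candidate proto-form against each daughter:
Sakaien: *tesyipol > sesyipol > sesyifol > hesyifol  (by palatalisation, intervocalic lenition, debuccalisation)
Feluric: *tesyipol
  tesyipol → tesyipul   [vowel merger]
  tesyipul → tisyipul   [vowel merger]
  tisyipul (rule 3 does not apply)
  giving Feluric tisyipul.
No other proto-form is consistent with every reflex, so the reconstruction is *tesyipol.

*tesyipol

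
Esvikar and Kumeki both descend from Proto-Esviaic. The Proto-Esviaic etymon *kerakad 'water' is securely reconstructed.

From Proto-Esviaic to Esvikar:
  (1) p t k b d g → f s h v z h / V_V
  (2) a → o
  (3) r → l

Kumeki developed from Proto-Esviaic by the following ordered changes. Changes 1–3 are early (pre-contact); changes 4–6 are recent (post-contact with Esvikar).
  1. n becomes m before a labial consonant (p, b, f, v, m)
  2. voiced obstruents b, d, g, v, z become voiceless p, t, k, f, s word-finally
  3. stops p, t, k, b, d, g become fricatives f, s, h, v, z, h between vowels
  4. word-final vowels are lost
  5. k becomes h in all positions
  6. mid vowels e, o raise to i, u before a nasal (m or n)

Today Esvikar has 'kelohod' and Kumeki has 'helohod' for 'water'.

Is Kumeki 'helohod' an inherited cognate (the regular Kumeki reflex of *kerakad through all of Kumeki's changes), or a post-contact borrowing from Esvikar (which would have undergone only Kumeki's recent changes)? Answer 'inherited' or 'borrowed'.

borrowed

If inherited, *kerakad would pass through all of Kumeki's changes:
Kumeki: *kerakad
  kerakad (rule 1 does not apply)
  kerakad → kerakat   [final devoicing]
  kerakat → kerahat   [intervocalic lenition]
  kerahat (rule 4 does not apply)
  kerahat → herahat   [unconditioned shift]
  herahat (rule 6 does not apply)
  giving Kumeki herahat.
If borrowed from Esvikar 'kelohod' after the early changes, it would undergo only the recent ones:
  rule 4 (apocope): no change (kelohod)
  rule 5 (unconditioned shift): kelohod → helohod
  rule 6 (pre-nasal raising): no change (helohod)
  ⇒ as a loan: helohod
Kumeki 'helohod' matches the loan outcome 'helohod', not the inherited 'herahat' — it skipped the early Kumeki changes, so it was borrowed from Esvikar.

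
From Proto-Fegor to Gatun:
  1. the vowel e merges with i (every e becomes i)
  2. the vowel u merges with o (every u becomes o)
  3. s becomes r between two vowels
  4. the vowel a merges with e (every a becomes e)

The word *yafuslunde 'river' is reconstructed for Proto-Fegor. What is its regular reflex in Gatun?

yefoslondi

Gatun: start from *yafuslunde.
  rule 1 (vowel merger): yafuslunde → yafuslundi
  rule 2 (vowel merger): yafuslundi → yafoslondi
  rule 3: no change — yafoslondi
  rule 4 (vowel merger): yafoslondi → yefoslondi
  ⇒ Gatun yefoslondi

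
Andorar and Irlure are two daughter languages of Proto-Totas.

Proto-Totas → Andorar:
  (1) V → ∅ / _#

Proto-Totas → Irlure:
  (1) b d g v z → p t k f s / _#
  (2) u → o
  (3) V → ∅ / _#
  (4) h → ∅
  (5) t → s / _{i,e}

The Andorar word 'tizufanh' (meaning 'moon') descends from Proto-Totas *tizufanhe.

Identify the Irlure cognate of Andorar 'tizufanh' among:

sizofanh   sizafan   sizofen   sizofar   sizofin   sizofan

Irlure: *tizufanhe
  tizufanhe (rule 1 does not apply)
  tizufanhe → tizofanhe   [vowel merger]
  tizofanhe → tizofanh   [apocope]
  tizofanh → tizofan   [h-loss]
  tizofan → sizofan   [palatalisation]
  giving Irlure sizofan.
Only 'sizofan' matches the regular Irlure development of *tizufanhe.

sizofan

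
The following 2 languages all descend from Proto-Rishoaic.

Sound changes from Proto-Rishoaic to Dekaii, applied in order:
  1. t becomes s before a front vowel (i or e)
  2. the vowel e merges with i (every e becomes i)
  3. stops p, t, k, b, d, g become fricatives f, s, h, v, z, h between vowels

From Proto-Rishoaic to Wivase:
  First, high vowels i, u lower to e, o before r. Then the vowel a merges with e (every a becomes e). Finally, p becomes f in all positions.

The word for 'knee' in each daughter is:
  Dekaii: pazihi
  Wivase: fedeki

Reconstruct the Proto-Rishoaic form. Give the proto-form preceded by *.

Position 3: Dekaii has z, Wivase has d. Wivase preserves d here (none of its changes turn any other segment into d), so the proto-segment is *d.
Position 5: Dekaii has h, Wivase has k. Wivase preserves k here (none of its changes turn any other segment into k), so the proto-segment is *k.
Position 4: Dekaii has i, Wivase has e. Taking the neighbouring segments as reconstructed: Dekaii i could go back to *e or *i; Wivase e could go back to *a or *e — the one source consistent with every daughter is *e.
This points to *padeki. Verify forward in each daughter:
Dekaii: start from *padeki.
  rule 1: no change — padeki
  rule 2 (vowel merger): padeki → padiki
  rule 3 (intervocalic lenition): padiki → pazihi
  ⇒ Dekaii pazihi
Wivase: *padeki > pedeki > fedeki  (by vowel merger, unconditioned shift)
No other proto-form is consistent with every reflex, so the reconstruction is *padeki.

*padeki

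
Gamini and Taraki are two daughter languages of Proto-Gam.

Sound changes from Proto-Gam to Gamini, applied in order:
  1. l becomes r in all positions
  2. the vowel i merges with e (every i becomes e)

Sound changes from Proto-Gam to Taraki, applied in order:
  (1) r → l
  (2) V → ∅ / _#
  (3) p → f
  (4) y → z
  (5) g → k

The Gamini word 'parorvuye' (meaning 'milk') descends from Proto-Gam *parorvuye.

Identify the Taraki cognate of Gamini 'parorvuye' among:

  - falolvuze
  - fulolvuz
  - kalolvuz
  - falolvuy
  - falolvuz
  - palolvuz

falolvuz

Taraki: *parorvuye
  parorvuye → palolvuye   [unconditioned shift]
  palolvuye → palolvuy   [apocope]
  palolvuy → falolvuy   [unconditioned shift]
  falolvuy → falolvuz   [unconditioned shift]
  falolvuz (rule 5 does not apply)
  giving Taraki falolvuz.
Only 'falolvuz' matches the regular Taraki development of *parorvuye.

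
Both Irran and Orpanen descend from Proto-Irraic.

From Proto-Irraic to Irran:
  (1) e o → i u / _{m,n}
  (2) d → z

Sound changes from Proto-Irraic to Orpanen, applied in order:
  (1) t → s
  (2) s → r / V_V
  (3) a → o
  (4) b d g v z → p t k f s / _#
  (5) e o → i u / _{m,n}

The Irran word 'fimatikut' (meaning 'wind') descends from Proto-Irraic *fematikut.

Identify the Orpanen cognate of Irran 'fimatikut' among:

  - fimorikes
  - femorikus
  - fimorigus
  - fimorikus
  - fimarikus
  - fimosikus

fimorikus

Orpanen: *fematikut > femasikus > femarikus > femorikus > fimorikus  (by unconditioned shift, rhotacism, vowel merger, pre-nasal raising)
Among the options, 'fimorikus' alone shows every Orpanen change applied in order.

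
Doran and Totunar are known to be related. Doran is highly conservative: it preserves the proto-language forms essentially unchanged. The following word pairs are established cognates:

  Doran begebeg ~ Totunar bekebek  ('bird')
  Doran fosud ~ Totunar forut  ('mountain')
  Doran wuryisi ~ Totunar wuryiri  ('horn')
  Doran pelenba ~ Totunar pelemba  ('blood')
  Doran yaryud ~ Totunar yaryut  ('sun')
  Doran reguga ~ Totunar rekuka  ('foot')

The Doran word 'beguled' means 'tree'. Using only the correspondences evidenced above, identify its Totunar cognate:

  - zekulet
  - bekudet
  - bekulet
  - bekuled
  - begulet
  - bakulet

bekulet

reguga ~ rekuka — Doran g corresponds to Totunar k between vowels (before a back vowel).
fosud ~ forut, yaryud ~ yaryut — Doran d corresponds to Totunar t word-finally.
Applying these to Doran 'beguled':
  beguled → bekuled   (g→k between vowels (before a back vowel))
  bekuled → bekulet   (d→t word-finally)
So the Totunar cognate is 'bekulet'.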